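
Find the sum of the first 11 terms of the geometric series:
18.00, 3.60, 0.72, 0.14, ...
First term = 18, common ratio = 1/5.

Sₙ = a(1 - rⁿ) / (1 - r)
S_11 = 18(1 - (1/5)^11) / (1 - (1/5))
S_11 = 18(1 - (1/48828125)) / (4/5)
S_11 = 219726558/9765625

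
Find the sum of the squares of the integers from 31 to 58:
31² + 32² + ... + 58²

Use ∑_{k=1}^{n} k² = n(n+1)(2n+1)/6, then subtract the first 30 terms.
∑_{k=1}^{58} k² = 58×59×117/6 = 66729
∑_{k=1}^{30} k² = 30×31×61/6 = 9455
∑_{k=31}^{58} k² = 66729 - 9455 = 57274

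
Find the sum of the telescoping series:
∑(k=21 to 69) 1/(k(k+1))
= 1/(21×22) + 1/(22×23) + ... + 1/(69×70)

Partial fractions: 1/(k(k+1)) = 1/k - 1/(k+1)
The series telescopes:
= (1/21 - 1/22) + (1/22 - 1/23) + ... + (1/69 - 1/70)
= 1/21 - 1/70
= 1/30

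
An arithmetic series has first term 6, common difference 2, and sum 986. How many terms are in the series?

Using S = n/2 × [2a + (n-1)d]
986 = n/2 × [2(6) + (n-1)(2)]
986 = n/2 × [12 + 2n - 2]
1972 = n × [10 + 2n]
2n² + (10)n - 1972 = 0
Discriminant: Δ = (10)² - 4(2)(-1972) = 100 + 15776 = 15876
√Δ = 126
n = [-(10) + √Δ] / (2·2) = (-10 + 126) / 4 = 116 / 4 = 29
(The negative root is discarded since n must be a positive integer.)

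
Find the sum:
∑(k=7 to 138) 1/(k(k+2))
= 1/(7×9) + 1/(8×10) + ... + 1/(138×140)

Partial fractions: 1/(k(k+2)) = (1/2)[1/k - 1/(k+2)]
Telescoping leaves the first two and last two terms:
= (1/2)[1/7 + 1/8 - 1/139 - 1/140]
= 9867/77840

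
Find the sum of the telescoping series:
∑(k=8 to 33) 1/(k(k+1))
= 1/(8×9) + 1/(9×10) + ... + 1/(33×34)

Partial fractions: 1/(k(k+1)) = 1/k - 1/(k+1)
The series telescopes:
= (1/8 - 1/9) + (1/9 - 1/10) + ... + (1/33 - 1/34)
= 1/8 - 1/34
= 13/136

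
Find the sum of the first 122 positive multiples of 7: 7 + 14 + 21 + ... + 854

Factor out 7: = 7(1 + 2 + ... + 122) = 7 × n(n+1)/2
= 7 × 122×123/2
= 7 × 7503
= 52521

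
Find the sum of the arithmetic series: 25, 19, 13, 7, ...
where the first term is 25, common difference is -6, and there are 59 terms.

Sₙ = n/2 × (first + last)
Last term = a + (n-1)d = 25 + (59-1)×(-6) = -323
S_59 = 59/2 × (25 + (-323))
S_59 = 59/2 × (-298) = -8791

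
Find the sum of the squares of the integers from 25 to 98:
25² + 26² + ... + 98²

Use ∑_{k=1}^{n} k² = n(n+1)(2n+1)/6, then subtract the first 24 terms.
∑_{k=1}^{98} k² = 98×99×197/6 = 318549
∑_{k=1}^{24} k² = 24×25×49/6 = 4900
∑_{k=25}^{98} k² = 318549 - 4900 = 313649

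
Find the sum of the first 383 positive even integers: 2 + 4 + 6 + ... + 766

Sum of first n even numbers = n(n+1)
= 383×384
= 147072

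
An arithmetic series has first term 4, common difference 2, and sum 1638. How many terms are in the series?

Using S = n/2 × [2a + (n-1)d]
1638 = n/2 × [2(4) + (n-1)(2)]
1638 = n/2 × [8 + 2n - 2]
3276 = n × [6 + 2n]
2n² + (6)n - 3276 = 0
Discriminant: Δ = (6)² - 4(2)(-3276) = 36 + 26208 = 26244
√Δ = 162
n = [-(6) + √Δ] / (2·2) = (-6 + 162) / 4 = 156 / 4 = 39
(The negative root is discarded since n must be a positive integer.)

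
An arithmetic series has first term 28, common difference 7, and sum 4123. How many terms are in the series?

Using S = n/2 × [2a + (n-1)d]
4123 = n/2 × [2(28) + (n-1)(7)]
4123 = n/2 × [56 + 7n - 7]
8246 = n × [49 + 7n]
7n² + (49)n - 8246 = 0
Discriminant: Δ = (49)² - 4(7)(-8246) = 2401 + 230888 = 233289
√Δ = 483
n = [-(49) + √Δ] / (2·7) = (-49 + 483) / 14 = 434 / 14 = 31
(The negative root is discarded since n must be a positive integer.)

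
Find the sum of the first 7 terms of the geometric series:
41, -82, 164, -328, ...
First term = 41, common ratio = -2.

Sₙ = a(1 - rⁿ) / (1 - r)
S_7 = 41(1 - (-2)^7) / (1 - (-2))
S_7 = 41(1 - (-128)) / (3)
S_7 = 1763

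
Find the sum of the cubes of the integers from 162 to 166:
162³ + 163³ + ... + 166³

Use ∑_{k=1}^{n} k³ = [n(n+1)/2]², then subtract the first 161 terms.
∑_{k=1}^{166} k³ = [166×167/2]² = 13861² = 192127321
∑_{k=1}^{161} k³ = [161×162/2]² = 13041² = 170067681
∑_{k=162}^{166} k³ = 192127321 - 170067681 = 22059640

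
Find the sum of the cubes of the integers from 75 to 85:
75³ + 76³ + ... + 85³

Use ∑_{k=1}^{n} k³ = [n(n+1)/2]², then subtract the first 74 terms.
∑_{k=1}^{85} k³ = [85×86/2]² = 3655² = 13359025
∑_{k=1}^{74} k³ = [74×75/2]² = 2775² = 7700625
∑_{k=75}^{85} k³ = 13359025 - 7700625 = 5658400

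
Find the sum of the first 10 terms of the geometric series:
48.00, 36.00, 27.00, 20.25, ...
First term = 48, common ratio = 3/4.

Sₙ = a(1 - rⁿ) / (1 - r)
S_10 = 48(1 - (3/4)^10) / (1 - (3/4))
S_10 = 48(1 - (59049/1048576)) / (1/4)
S_10 = 2968581/16384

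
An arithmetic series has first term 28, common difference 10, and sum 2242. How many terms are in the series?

Using S = n/2 × [2a + (n-1)d]
2242 = n/2 × [2(28) + (n-1)(10)]
2242 = n/2 × [56 + 10n - 10]
4484 = n × [46 + 10n]
10n² + (46)n - 4484 = 0
Discriminant: Δ = (46)² - 4(10)(-4484) = 2116 + 179360 = 181476
√Δ = 426
n = [-(46) + √Δ] / (2·10) = (-46 + 426) / 20 = 380 / 20 = 19
(The negative root is discarded since n must be a positive integer.)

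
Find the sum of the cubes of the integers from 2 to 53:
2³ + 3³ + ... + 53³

Use ∑_{k=1}^{n} k³ = [n(n+1)/2]², then subtract the first 1 terms.
∑_{k=1}^{53} k³ = [53×54/2]² = 1431² = 2047761
∑_{k=1}^{1} k³ = [1×2/2]² = 1² = 1
∑_{k=2}^{53} k³ = 2047761 - 1 = 2047760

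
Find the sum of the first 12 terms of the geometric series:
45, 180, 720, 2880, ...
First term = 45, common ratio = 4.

Sₙ = a(1 - rⁿ) / (1 - r)
S_12 = 45(1 - 4^12) / (1 - 4)
S_12 = 45(1 - 16777216) / (-3)
S_12 = 251658225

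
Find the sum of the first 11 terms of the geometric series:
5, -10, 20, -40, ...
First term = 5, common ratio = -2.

Sₙ = a(1 - rⁿ) / (1 - r)
S_11 = 5(1 - (-2)^11) / (1 - (-2))
S_11 = 5(1 - (-2048)) / (3)
S_11 = 3415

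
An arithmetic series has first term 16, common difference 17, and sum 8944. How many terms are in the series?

Using S = n/2 × [2a + (n-1)d]
8944 = n/2 × [2(16) + (n-1)(17)]
8944 = n/2 × [32 + 17n - 17]
17888 = n × [15 + 17n]
17n² + (15)n - 17888 = 0
Discriminant: Δ = (15)² - 4(17)(-17888) = 225 + 1216384 = 1216609
√Δ = 1103
n = [-(15) + √Δ] / (2·17) = (-15 + 1103) / 34 = 1088 / 34 = 32
(The negative root is discarded since n must be a positive integer.)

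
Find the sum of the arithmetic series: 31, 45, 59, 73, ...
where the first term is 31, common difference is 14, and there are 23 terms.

Sₙ = n/2 × (first + last)
Last term = a + (n-1)d = 31 + (23-1)×14 = 339
S_23 = 23/2 × (31 + 339)
S_23 = 23/2 × 370 = 4255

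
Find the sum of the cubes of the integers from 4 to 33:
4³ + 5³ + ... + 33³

Use ∑_{k=1}^{n} k³ = [n(n+1)/2]², then subtract the first 3 terms.
∑_{k=1}^{33} k³ = [33×34/2]² = 561² = 314721
∑_{k=1}^{3} k³ = [3×4/2]² = 6² = 36
∑_{k=4}^{33} k³ = 314721 - 36 = 314685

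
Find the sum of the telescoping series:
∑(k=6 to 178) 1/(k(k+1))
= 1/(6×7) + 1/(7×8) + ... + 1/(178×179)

Partial fractions: 1/(k(k+1)) = 1/k - 1/(k+1)
The series telescopes:
= (1/6 - 1/7) + (1/7 - 1/8) + ... + (1/178 - 1/179)
= 1/6 - 1/179
= 173/1074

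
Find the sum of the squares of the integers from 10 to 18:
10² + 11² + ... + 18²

Use ∑_{k=1}^{n} k² = n(n+1)(2n+1)/6, then subtract the first 9 terms.
∑_{k=1}^{18} k² = 18×19×37/6 = 2109
∑_{k=1}^{9} k² = 9×10×19/6 = 285
∑_{k=10}^{18} k² = 2109 - 285 = 1824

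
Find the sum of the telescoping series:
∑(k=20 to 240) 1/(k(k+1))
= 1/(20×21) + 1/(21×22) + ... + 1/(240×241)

Partial fractions: 1/(k(k+1)) = 1/k - 1/(k+1)
The series telescopes:
= (1/20 - 1/21) + (1/21 - 1/22) + ... + (1/240 - 1/241)
= 1/20 - 1/241
= 221/4820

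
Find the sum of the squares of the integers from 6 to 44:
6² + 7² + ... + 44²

Use ∑_{k=1}^{n} k² = n(n+1)(2n+1)/6, then subtract the first 5 terms.
∑_{k=1}^{44} k² = 44×45×89/6 = 29370
∑_{k=1}^{5} k² = 5×6×11/6 = 55
∑_{k=6}^{44} k² = 29370 - 55 = 29315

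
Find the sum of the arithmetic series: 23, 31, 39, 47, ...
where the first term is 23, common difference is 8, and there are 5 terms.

Sₙ = n/2 × (first + last)
Last term = a + (n-1)d = 23 + (5-1)×8 = 55
S_5 = 5/2 × (23 + 55)
S_5 = 5/2 × 78 = 195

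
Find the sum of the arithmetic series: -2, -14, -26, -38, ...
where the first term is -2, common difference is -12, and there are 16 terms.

Sₙ = n/2 × (first + last)
Last term = a + (n-1)d = -2 + (16-1)×(-12) = -182
S_16 = 16/2 × (-2 + (-182))
S_16 = 16/2 × (-184) = -1472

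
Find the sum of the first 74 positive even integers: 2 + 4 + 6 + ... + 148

Sum of first n even numbers = n(n+1)
= 74×75
= 5550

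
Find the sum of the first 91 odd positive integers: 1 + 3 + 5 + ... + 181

Sum of first n odd numbers = n²
= 91²
= 8281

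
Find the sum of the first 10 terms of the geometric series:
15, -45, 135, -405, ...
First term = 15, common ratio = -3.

Sₙ = a(1 - rⁿ) / (1 - r)
S_10 = 15(1 - (-3)^10) / (1 - (-3))
S_10 = 15(1 - 59049) / (4)
S_10 = -221430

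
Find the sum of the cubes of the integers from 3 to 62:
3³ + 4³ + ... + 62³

Use ∑_{k=1}^{n} k³ = [n(n+1)/2]², then subtract the first 2 terms.
∑_{k=1}^{62} k³ = [62×63/2]² = 1953² = 3814209
∑_{k=1}^{2} k³ = [2×3/2]² = 3² = 9
∑_{k=3}^{62} k³ = 3814209 - 9 = 3814200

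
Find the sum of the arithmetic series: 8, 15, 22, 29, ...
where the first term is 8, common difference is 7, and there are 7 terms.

Sₙ = n/2 × (first + last)
Last term = a + (n-1)d = 8 + (7-1)×7 = 50
S_7 = 7/2 × (8 + 50)
S_7 = 7/2 × 58 = 203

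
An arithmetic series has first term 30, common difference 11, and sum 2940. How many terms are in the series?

Using S = n/2 × [2a + (n-1)d]
2940 = n/2 × [2(30) + (n-1)(11)]
2940 = n/2 × [60 + 11n - 11]
5880 = n × [49 + 11n]
11n² + (49)n - 5880 = 0
Discriminant: Δ = (49)² - 4(11)(-5880) = 2401 + 258720 = 261121
√Δ = 511
n = [-(49) + √Δ] / (2·11) = (-49 + 511) / 22 = 462 / 22 = 21
(The negative root is discarded since n must be a positive integer.)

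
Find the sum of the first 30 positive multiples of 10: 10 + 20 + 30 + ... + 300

Factor out 10: = 10(1 + 2 + ... + 30) = 10 × n(n+1)/2
= 10 × 30×31/2
= 10 × 465
= 4650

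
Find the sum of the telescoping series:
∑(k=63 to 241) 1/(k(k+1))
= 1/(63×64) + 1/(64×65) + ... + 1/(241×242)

Partial fractions: 1/(k(k+1)) = 1/k - 1/(k+1)
The series telescopes:
= (1/63 - 1/64) + (1/64 - 1/65) + ... + (1/241 - 1/242)
= 1/63 - 1/242
= 179/15246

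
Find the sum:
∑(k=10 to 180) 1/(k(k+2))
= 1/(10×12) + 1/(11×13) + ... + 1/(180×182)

Partial fractions: 1/(k(k+2)) = (1/2)[1/k - 1/(k+2)]
Telescoping leaves the first two and last two terms:
= (1/2)[1/10 + 1/11 - 1/181 - 1/182]
= 162963/1811810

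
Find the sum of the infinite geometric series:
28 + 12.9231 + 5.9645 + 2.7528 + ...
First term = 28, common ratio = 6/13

For |r| < 1, S = a / (1 - r)
S = 28 / (1 - (6/13))
S = 28 / (7/13)
S = 52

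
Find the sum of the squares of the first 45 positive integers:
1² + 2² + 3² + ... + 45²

Formula: ∑k² = n(n+1)(2n+1)/6
= 45×46×91/6
= 188370/6
= 31395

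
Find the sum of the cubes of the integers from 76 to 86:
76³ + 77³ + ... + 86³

Use ∑_{k=1}^{n} k³ = [n(n+1)/2]², then subtract the first 75 terms.
∑_{k=1}^{86} k³ = [86×87/2]² = 3741² = 13995081
∑_{k=1}^{75} k³ = [75×76/2]² = 2850² = 8122500
∑_{k=76}^{86} k³ = 13995081 - 8122500 = 5872581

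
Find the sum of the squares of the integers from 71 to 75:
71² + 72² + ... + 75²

Use ∑_{k=1}^{n} k² = n(n+1)(2n+1)/6, then subtract the first 70 terms.
∑_{k=1}^{75} k² = 75×76×151/6 = 143450
∑_{k=1}^{70} k² = 70×71×141/6 = 116795
∑_{k=71}^{75} k² = 143450 - 116795 = 26655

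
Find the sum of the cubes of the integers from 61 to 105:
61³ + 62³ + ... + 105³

Use ∑_{k=1}^{n} k³ = [n(n+1)/2]², then subtract the first 60 terms.
∑_{k=1}^{105} k³ = [105×106/2]² = 5565² = 30969225
∑_{k=1}^{60} k³ = [60×61/2]² = 1830² = 3348900
∑_{k=61}^{105} k³ = 30969225 - 3348900 = 27620325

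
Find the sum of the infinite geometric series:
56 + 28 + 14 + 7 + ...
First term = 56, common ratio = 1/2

For |r| < 1, S = a / (1 - r)
S = 56 / (1 - (1/2))
S = 56 / (1/2)
S = 112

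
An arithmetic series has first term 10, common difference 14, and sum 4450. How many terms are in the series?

Using S = n/2 × [2a + (n-1)d]
4450 = n/2 × [2(10) + (n-1)(14)]
4450 = n/2 × [20 + 14n - 14]
8900 = n × [6 + 14n]
14n² + (6)n - 8900 = 0
Discriminant: Δ = (6)² - 4(14)(-8900) = 36 + 498400 = 498436
√Δ = 706
n = [-(6) + √Δ] / (2·14) = (-6 + 706) / 28 = 700 / 28 = 25
(The negative root is discarded since n must be a positive integer.)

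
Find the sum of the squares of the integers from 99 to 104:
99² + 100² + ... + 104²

Use ∑_{k=1}^{n} k² = n(n+1)(2n+1)/6, then subtract the first 98 terms.
∑_{k=1}^{104} k² = 104×105×209/6 = 380380
∑_{k=1}^{98} k² = 98×99×197/6 = 318549
∑_{k=99}^{104} k² = 380380 - 318549 = 61831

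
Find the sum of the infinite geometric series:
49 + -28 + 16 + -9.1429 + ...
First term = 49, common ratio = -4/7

For |r| < 1, S = a / (1 - r)
S = 49 / (1 - (-4/7))
S = 49 / (11/7)
S = 343/11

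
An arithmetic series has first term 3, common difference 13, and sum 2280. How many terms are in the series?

Using S = n/2 × [2a + (n-1)d]
2280 = n/2 × [2(3) + (n-1)(13)]
2280 = n/2 × [6 + 13n - 13]
4560 = n × [-7 + 13n]
13n² + (-7)n - 4560 = 0
Discriminant: Δ = (-7)² - 4(13)(-4560) = 49 + 237120 = 237169
√Δ = 487
n = [-(-7) + √Δ] / (2·13) = (7 + 487) / 26 = 494 / 26 = 19
(The negative root is discarded since n must be a positive integer.)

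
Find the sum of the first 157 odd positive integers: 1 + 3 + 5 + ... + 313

Sum of first n odd numbers = n²
= 157²
= 24649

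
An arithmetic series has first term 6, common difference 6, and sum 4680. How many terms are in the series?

Using S = n/2 × [2a + (n-1)d]
4680 = n/2 × [2(6) + (n-1)(6)]
4680 = n/2 × [12 + 6n - 6]
9360 = n × [6 + 6n]
6n² + (6)n - 9360 = 0
Discriminant: Δ = (6)² - 4(6)(-9360) = 36 + 224640 = 224676
√Δ = 474
n = [-(6) + √Δ] / (2·6) = (-6 + 474) / 12 = 468 / 12 = 39
(The negative root is discarded since n must be a positive integer.)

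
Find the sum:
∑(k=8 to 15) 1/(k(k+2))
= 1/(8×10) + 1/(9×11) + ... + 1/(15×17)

Partial fractions: 1/(k(k+2)) = (1/2)[1/k - 1/(k+2)]
Telescoping leaves the first two and last two terms:
= (1/2)[1/8 + 1/9 - 1/16 - 1/17]
= 281/4896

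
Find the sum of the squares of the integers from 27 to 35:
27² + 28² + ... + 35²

Use ∑_{k=1}^{n} k² = n(n+1)(2n+1)/6, then subtract the first 26 terms.
∑_{k=1}^{35} k² = 35×36×71/6 = 14910
∑_{k=1}^{26} k² = 26×27×53/6 = 6201
∑_{k=27}^{35} k² = 14910 - 6201 = 8709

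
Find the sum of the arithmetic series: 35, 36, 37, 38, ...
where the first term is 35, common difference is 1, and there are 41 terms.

Sₙ = n/2 × (first + last)
Last term = a + (n-1)d = 35 + (41-1)×1 = 75
S_41 = 41/2 × (35 + 75)
S_41 = 41/2 × 110 = 2255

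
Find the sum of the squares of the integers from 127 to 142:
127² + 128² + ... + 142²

Use ∑_{k=1}^{n} k² = n(n+1)(2n+1)/6, then subtract the first 126 terms.
∑_{k=1}^{142} k² = 142×143×285/6 = 964535
∑_{k=1}^{126} k² = 126×127×253/6 = 674751
∑_{k=127}^{142} k² = 964535 - 674751 = 289784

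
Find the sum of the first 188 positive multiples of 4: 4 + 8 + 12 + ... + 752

Factor out 4: = 4(1 + 2 + ... + 188) = 4 × n(n+1)/2
= 4 × 188×189/2
= 4 × 17766
= 71064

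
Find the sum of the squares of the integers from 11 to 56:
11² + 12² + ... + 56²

Use ∑_{k=1}^{n} k² = n(n+1)(2n+1)/6, then subtract the first 10 terms.
∑_{k=1}^{56} k² = 56×57×113/6 = 60116
∑_{k=1}^{10} k² = 10×11×21/6 = 385
∑_{k=11}^{56} k² = 60116 - 385 = 59731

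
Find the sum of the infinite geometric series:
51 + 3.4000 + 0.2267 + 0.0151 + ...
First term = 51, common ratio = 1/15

For |r| < 1, S = a / (1 - r)
S = 51 / (1 - (1/15))
S = 51 / (14/15)
S = 765/14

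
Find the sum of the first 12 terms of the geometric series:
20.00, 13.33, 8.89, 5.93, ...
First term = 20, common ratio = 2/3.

Sₙ = a(1 - rⁿ) / (1 - r)
S_12 = 20(1 - (2/3)^12) / (1 - (2/3))
S_12 = 20(1 - (4096/531441)) / (1/3)
S_12 = 10546900/177147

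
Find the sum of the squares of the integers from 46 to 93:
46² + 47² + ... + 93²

Use ∑_{k=1}^{n} k² = n(n+1)(2n+1)/6, then subtract the first 45 terms.
∑_{k=1}^{93} k² = 93×94×187/6 = 272459
∑_{k=1}^{45} k² = 45×46×91/6 = 31395
∑_{k=46}^{93} k² = 272459 - 31395 = 241064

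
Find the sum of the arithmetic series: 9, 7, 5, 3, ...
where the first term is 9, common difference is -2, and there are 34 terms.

Sₙ = n/2 × (first + last)
Last term = a + (n-1)d = 9 + (34-1)×(-2) = -57
S_34 = 34/2 × (9 + (-57))
S_34 = 34/2 × (-48) = -816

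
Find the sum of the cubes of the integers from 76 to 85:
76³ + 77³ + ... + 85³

Use ∑_{k=1}^{n} k³ = [n(n+1)/2]², then subtract the first 75 terms.
∑_{k=1}^{85} k³ = [85×86/2]² = 3655² = 13359025
∑_{k=1}^{75} k³ = [75×76/2]² = 2850² = 8122500
∑_{k=76}^{85} k³ = 13359025 - 8122500 = 5236525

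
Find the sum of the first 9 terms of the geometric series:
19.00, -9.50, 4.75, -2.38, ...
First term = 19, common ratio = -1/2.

Sₙ = a(1 - rⁿ) / (1 - r)
S_9 = 19(1 - (-1/2)^9) / (1 - (-1/2))
S_9 = 19(1 - (-1/512)) / (3/2)
S_9 = 3249/256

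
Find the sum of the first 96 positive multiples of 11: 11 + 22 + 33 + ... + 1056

Factor out 11: = 11(1 + 2 + ... + 96) = 11 × n(n+1)/2
= 11 × 96×97/2
= 11 × 4656
= 51216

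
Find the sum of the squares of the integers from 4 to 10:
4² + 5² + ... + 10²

Use ∑_{k=1}^{n} k² = n(n+1)(2n+1)/6, then subtract the first 3 terms.
∑_{k=1}^{10} k² = 10×11×21/6 = 385
∑_{k=1}^{3} k² = 3×4×7/6 = 14
∑_{k=4}^{10} k² = 385 - 14 = 371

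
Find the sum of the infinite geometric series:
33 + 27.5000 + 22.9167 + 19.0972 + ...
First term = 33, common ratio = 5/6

For |r| < 1, S = a / (1 - r)
S = 33 / (1 - (5/6))
S = 33 / (1/6)
S = 198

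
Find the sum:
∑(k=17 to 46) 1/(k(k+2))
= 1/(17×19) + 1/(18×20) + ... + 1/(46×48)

Partial fractions: 1/(k(k+2)) = (1/2)[1/k - 1/(k+2)]
Telescoping leaves the first two and last two terms:
= (1/2)[1/17 + 1/18 - 1/47 - 1/48]
= 8315/230112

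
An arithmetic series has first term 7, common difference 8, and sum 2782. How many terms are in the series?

Using S = n/2 × [2a + (n-1)d]
2782 = n/2 × [2(7) + (n-1)(8)]
2782 = n/2 × [14 + 8n - 8]
5564 = n × [6 + 8n]
8n² + (6)n - 5564 = 0
Discriminant: Δ = (6)² - 4(8)(-5564) = 36 + 178048 = 178084
√Δ = 422
n = [-(6) + √Δ] / (2·8) = (-6 + 422) / 16 = 416 / 16 = 26
(The negative root is discarded since n must be a positive integer.)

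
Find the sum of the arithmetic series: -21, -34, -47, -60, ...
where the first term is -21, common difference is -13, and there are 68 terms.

Sₙ = n/2 × (first + last)
Last term = a + (n-1)d = -21 + (68-1)×(-13) = -892
S_68 = 68/2 × (-21 + (-892))
S_68 = 68/2 × (-913) = -31042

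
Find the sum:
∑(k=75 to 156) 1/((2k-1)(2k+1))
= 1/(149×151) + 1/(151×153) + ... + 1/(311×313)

Partial fractions: 1/((2k-1)(2k+1)) = (1/2)[1/(2k-1) - 1/(2k+1)]
The series telescopes:
= (1/2)[1/149 - 1/313]
= 82/46637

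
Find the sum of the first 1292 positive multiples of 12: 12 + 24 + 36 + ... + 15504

Factor out 12: = 12(1 + 2 + ... + 1292) = 12 × n(n+1)/2
= 12 × 1292×1293/2
= 12 × 835278
= 10023336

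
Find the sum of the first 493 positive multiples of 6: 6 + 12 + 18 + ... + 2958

Factor out 6: = 6(1 + 2 + ... + 493) = 6 × n(n+1)/2
= 6 × 493×494/2
= 6 × 121771
= 730626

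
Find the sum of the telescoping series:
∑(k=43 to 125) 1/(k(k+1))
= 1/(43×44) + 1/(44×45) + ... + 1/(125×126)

Partial fractions: 1/(k(k+1)) = 1/k - 1/(k+1)
The series telescopes:
= (1/43 - 1/44) + (1/44 - 1/45) + ... + (1/125 - 1/126)
= 1/43 - 1/126
= 83/5418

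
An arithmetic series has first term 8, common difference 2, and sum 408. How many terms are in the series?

Using S = n/2 × [2a + (n-1)d]
408 = n/2 × [2(8) + (n-1)(2)]
408 = n/2 × [16 + 2n - 2]
816 = n × [14 + 2n]
2n² + (14)n - 816 = 0
Discriminant: Δ = (14)² - 4(2)(-816) = 196 + 6528 = 6724
√Δ = 82
n = [-(14) + √Δ] / (2·2) = (-14 + 82) / 4 = 68 / 4 = 17
(The negative root is discarded since n must be a positive integer.)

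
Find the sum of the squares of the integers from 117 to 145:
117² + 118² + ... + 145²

Use ∑_{k=1}^{n} k² = n(n+1)(2n+1)/6, then subtract the first 116 terms.
∑_{k=1}^{145} k² = 145×146×291/6 = 1026745
∑_{k=1}^{116} k² = 116×117×233/6 = 527046
∑_{k=117}^{145} k² = 1026745 - 527046 = 499699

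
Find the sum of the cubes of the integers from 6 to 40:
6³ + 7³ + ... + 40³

Use ∑_{k=1}^{n} k³ = [n(n+1)/2]², then subtract the first 5 terms.
∑_{k=1}^{40} k³ = [40×41/2]² = 820² = 672400
∑_{k=1}^{5} k³ = [5×6/2]² = 15² = 225
∑_{k=6}^{40} k³ = 672400 - 225 = 672175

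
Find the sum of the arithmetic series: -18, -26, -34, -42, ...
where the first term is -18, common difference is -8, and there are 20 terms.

Sₙ = n/2 × (first + last)
Last term = a + (n-1)d = -18 + (20-1)×(-8) = -170
S_20 = 20/2 × (-18 + (-170))
S_20 = 20/2 × (-188) = -1880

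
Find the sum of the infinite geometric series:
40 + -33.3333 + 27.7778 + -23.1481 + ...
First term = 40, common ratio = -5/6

For |r| < 1, S = a / (1 - r)
S = 40 / (1 - (-5/6))
S = 40 / (11/6)
S = 240/11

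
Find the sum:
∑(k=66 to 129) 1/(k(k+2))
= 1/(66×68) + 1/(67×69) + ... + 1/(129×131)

Partial fractions: 1/(k(k+2)) = (1/2)[1/k - 1/(k+2)]
Telescoping leaves the first two and last two terms:
= (1/2)[1/66 + 1/67 - 1/130 - 1/131]
= 138856/18826665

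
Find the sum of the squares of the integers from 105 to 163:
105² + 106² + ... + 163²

Use ∑_{k=1}^{n} k² = n(n+1)(2n+1)/6, then subtract the first 104 terms.
∑_{k=1}^{163} k² = 163×164×327/6 = 1456894
∑_{k=1}^{104} k² = 104×105×209/6 = 380380
∑_{k=105}^{163} k² = 1456894 - 380380 = 1076514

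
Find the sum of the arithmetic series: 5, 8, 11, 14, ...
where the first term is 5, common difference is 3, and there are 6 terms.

Sₙ = n/2 × (first + last)
Last term = a + (n-1)d = 5 + (6-1)×3 = 20
S_6 = 6/2 × (5 + 20)
S_6 = 6/2 × 25 = 75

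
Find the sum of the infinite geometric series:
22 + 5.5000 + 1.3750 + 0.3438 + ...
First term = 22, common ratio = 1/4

For |r| < 1, S = a / (1 - r)
S = 22 / (1 - (1/4))
S = 22 / (3/4)
S = 88/3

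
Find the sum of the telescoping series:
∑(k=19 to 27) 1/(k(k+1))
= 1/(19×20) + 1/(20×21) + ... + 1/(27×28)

Partial fractions: 1/(k(k+1)) = 1/k - 1/(k+1)
The series telescopes:
= (1/19 - 1/20) + (1/20 - 1/21) + ... + (1/27 - 1/28)
= 1/19 - 1/28
= 9/532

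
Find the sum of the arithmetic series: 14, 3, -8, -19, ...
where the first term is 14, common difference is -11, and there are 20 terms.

Sₙ = n/2 × (first + last)
Last term = a + (n-1)d = 14 + (20-1)×(-11) = -195
S_20 = 20/2 × (14 + (-195))
S_20 = 20/2 × (-181) = -1810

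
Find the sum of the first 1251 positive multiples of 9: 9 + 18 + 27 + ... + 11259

Factor out 9: = 9(1 + 2 + ... + 1251) = 9 × n(n+1)/2
= 9 × 1251×1252/2
= 9 × 783126
= 7048134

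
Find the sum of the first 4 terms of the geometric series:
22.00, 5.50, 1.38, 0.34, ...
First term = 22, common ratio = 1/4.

Sₙ = a(1 - rⁿ) / (1 - r)
S_4 = 22(1 - (1/4)^4) / (1 - (1/4))
S_4 = 22(1 - (1/256)) / (3/4)
S_4 = 935/32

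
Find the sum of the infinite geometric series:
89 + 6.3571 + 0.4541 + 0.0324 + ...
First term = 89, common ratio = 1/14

For |r| < 1, S = a / (1 - r)
S = 89 / (1 - (1/14))
S = 89 / (13/14)
S = 1246/13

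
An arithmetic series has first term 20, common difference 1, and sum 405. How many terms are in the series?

Using S = n/2 × [2a + (n-1)d]
405 = n/2 × [2(20) + (n-1)(1)]
405 = n/2 × [40 + 1n - 1]
810 = n × [39 + 1n]
1n² + (39)n - 810 = 0
Discriminant: Δ = (39)² - 4(1)(-810) = 1521 + 3240 = 4761
√Δ = 69
n = [-(39) + √Δ] / (2·1) = (-39 + 69) / 2 = 30 / 2 = 15
(The negative root is discarded since n must be a positive integer.)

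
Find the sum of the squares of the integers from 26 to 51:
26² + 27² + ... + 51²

Use ∑_{k=1}^{n} k² = n(n+1)(2n+1)/6, then subtract the first 25 terms.
∑_{k=1}^{51} k² = 51×52×103/6 = 45526
∑_{k=1}^{25} k² = 25×26×51/6 = 5525
∑_{k=26}^{51} k² = 45526 - 5525 = 40001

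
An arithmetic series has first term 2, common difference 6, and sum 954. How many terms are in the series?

Using S = n/2 × [2a + (n-1)d]
954 = n/2 × [2(2) + (n-1)(6)]
954 = n/2 × [4 + 6n - 6]
1908 = n × [-2 + 6n]
6n² + (-2)n - 1908 = 0
Discriminant: Δ = (-2)² - 4(6)(-1908) = 4 + 45792 = 45796
√Δ = 214
n = [-(-2) + √Δ] / (2·6) = (2 + 214) / 12 = 216 / 12 = 18
(The negative root is discarded since n must be a positive integer.)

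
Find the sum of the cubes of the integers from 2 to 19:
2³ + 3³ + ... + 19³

Use ∑_{k=1}^{n} k³ = [n(n+1)/2]², then subtract the first 1 terms.
∑_{k=1}^{19} k³ = [19×20/2]² = 190² = 36100
∑_{k=1}^{1} k³ = [1×2/2]² = 1² = 1
∑_{k=2}^{19} k³ = 36100 - 1 = 36099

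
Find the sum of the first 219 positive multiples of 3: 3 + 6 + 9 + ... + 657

Factor out 3: = 3(1 + 2 + ... + 219) = 3 × n(n+1)/2
= 3 × 219×220/2
= 3 × 24090
= 72270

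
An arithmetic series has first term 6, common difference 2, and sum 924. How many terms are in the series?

Using S = n/2 × [2a + (n-1)d]
924 = n/2 × [2(6) + (n-1)(2)]
924 = n/2 × [12 + 2n - 2]
1848 = n × [10 + 2n]
2n² + (10)n - 1848 = 0
Discriminant: Δ = (10)² - 4(2)(-1848) = 100 + 14784 = 14884
√Δ = 122
n = [-(10) + √Δ] / (2·2) = (-10 + 122) / 4 = 112 / 4 = 28
(The negative root is discarded since n must be a positive integer.)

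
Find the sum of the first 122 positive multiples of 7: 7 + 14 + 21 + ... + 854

Factor out 7: = 7(1 + 2 + ... + 122) = 7 × n(n+1)/2
= 7 × 122×123/2
= 7 × 7503
= 52521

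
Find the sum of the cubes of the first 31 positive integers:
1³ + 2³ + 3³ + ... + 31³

Formula: ∑k³ = [n(n+1)/2]²
= [31×32/2]²
= 496²
= 246016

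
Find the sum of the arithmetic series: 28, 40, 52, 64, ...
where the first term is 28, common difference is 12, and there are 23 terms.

Sₙ = n/2 × (first + last)
Last term = a + (n-1)d = 28 + (23-1)×12 = 292
S_23 = 23/2 × (28 + 292)
S_23 = 23/2 × 320 = 3680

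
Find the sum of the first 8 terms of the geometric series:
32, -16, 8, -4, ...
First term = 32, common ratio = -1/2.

Sₙ = a(1 - rⁿ) / (1 - r)
S_8 = 32(1 - (-1/2)^8) / (1 - (-1/2))
S_8 = 32(1 - (1/256)) / (3/2)
S_8 = 85/4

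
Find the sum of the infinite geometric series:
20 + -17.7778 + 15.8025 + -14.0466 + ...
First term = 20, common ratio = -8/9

For |r| < 1, S = a / (1 - r)
S = 20 / (1 - (-8/9))
S = 20 / (17/9)
S = 180/17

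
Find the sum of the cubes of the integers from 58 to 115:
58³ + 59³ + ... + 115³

Use ∑_{k=1}^{n} k³ = [n(n+1)/2]², then subtract the first 57 terms.
∑_{k=1}^{115} k³ = [115×116/2]² = 6670² = 44488900
∑_{k=1}^{57} k³ = [57×58/2]² = 1653² = 2732409
∑_{k=58}^{115} k³ = 44488900 - 2732409 = 41756491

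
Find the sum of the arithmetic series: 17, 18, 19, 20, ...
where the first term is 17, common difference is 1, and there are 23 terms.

Sₙ = n/2 × (first + last)
Last term = a + (n-1)d = 17 + (23-1)×1 = 39
S_23 = 23/2 × (17 + 39)
S_23 = 23/2 × 56 = 644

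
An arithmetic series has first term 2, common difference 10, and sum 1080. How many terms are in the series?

Using S = n/2 × [2a + (n-1)d]
1080 = n/2 × [2(2) + (n-1)(10)]
1080 = n/2 × [4 + 10n - 10]
2160 = n × [-6 + 10n]
10n² + (-6)n - 2160 = 0
Discriminant: Δ = (-6)² - 4(10)(-2160) = 36 + 86400 = 86436
√Δ = 294
n = [-(-6) + √Δ] / (2·10) = (6 + 294) / 20 = 300 / 20 = 15
(The negative root is discarded since n must be a positive integer.)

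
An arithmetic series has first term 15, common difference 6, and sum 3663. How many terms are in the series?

Using S = n/2 × [2a + (n-1)d]
3663 = n/2 × [2(15) + (n-1)(6)]
3663 = n/2 × [30 + 6n - 6]
7326 = n × [24 + 6n]
6n² + (24)n - 7326 = 0
Discriminant: Δ = (24)² - 4(6)(-7326) = 576 + 175824 = 176400
√Δ = 420
n = [-(24) + √Δ] / (2·6) = (-24 + 420) / 12 = 396 / 12 = 33
(The negative root is discarded since n must be a positive integer.)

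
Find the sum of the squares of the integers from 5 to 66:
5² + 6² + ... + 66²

Use ∑_{k=1}^{n} k² = n(n+1)(2n+1)/6, then subtract the first 4 terms.
∑_{k=1}^{66} k² = 66×67×133/6 = 98021
∑_{k=1}^{4} k² = 4×5×9/6 = 30
∑_{k=5}^{66} k² = 98021 - 30 = 97991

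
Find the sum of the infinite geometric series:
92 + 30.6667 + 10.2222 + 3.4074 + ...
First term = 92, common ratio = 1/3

For |r| < 1, S = a / (1 - r)
S = 92 / (1 - (1/3))
S = 92 / (2/3)
S = 138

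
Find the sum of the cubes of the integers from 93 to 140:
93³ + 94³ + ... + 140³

Use ∑_{k=1}^{n} k³ = [n(n+1)/2]², then subtract the first 92 terms.
∑_{k=1}^{140} k³ = [140×141/2]² = 9870² = 97416900
∑_{k=1}^{92} k³ = [92×93/2]² = 4278² = 18301284
∑_{k=93}^{140} k³ = 97416900 - 18301284 = 79115616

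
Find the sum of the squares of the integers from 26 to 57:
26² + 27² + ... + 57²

Use ∑_{k=1}^{n} k² = n(n+1)(2n+1)/6, then subtract the first 25 terms.
∑_{k=1}^{57} k² = 57×58×115/6 = 63365
∑_{k=1}^{25} k² = 25×26×51/6 = 5525
∑_{k=26}^{57} k² = 63365 - 5525 = 57840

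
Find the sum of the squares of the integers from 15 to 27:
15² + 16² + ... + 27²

Use ∑_{k=1}^{n} k² = n(n+1)(2n+1)/6, then subtract the first 14 terms.
∑_{k=1}^{27} k² = 27×28×55/6 = 6930
∑_{k=1}^{14} k² = 14×15×29/6 = 1015
∑_{k=15}^{27} k² = 6930 - 1015 = 5915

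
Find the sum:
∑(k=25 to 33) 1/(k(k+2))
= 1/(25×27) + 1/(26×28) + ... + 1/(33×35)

Partial fractions: 1/(k(k+2)) = (1/2)[1/k - 1/(k+2)]
Telescoping leaves the first two and last two terms:
= (1/2)[1/25 + 1/26 - 1/34 - 1/35]
= 396/38675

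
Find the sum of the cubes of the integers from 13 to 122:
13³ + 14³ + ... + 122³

Use ∑_{k=1}^{n} k³ = [n(n+1)/2]², then subtract the first 12 terms.
∑_{k=1}^{122} k³ = [122×123/2]² = 7503² = 56295009
∑_{k=1}^{12} k³ = [12×13/2]² = 78² = 6084
∑_{k=13}^{122} k³ = 56295009 - 6084 = 56288925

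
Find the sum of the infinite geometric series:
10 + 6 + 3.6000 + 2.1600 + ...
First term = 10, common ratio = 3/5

For |r| < 1, S = a / (1 - r)
S = 10 / (1 - (3/5))
S = 10 / (2/5)
S = 25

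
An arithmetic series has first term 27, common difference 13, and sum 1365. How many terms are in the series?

Using S = n/2 × [2a + (n-1)d]
1365 = n/2 × [2(27) + (n-1)(13)]
1365 = n/2 × [54 + 13n - 13]
2730 = n × [41 + 13n]
13n² + (41)n - 2730 = 0
Discriminant: Δ = (41)² - 4(13)(-2730) = 1681 + 141960 = 143641
√Δ = 379
n = [-(41) + √Δ] / (2·13) = (-41 + 379) / 26 = 338 / 26 = 13
(The negative root is discarded since n must be a positive integer.)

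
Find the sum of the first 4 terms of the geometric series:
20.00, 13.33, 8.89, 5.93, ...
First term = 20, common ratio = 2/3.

Sₙ = a(1 - rⁿ) / (1 - r)
S_4 = 20(1 - (2/3)^4) / (1 - (2/3))
S_4 = 20(1 - (16/81)) / (1/3)
S_4 = 1300/27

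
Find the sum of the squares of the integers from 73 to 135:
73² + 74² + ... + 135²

Use ∑_{k=1}^{n} k² = n(n+1)(2n+1)/6, then subtract the first 72 terms.
∑_{k=1}^{135} k² = 135×136×271/6 = 829260
∑_{k=1}^{72} k² = 72×73×145/6 = 127020
∑_{k=73}^{135} k² = 829260 - 127020 = 702240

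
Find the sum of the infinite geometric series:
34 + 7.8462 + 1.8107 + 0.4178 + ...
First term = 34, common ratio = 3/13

For |r| < 1, S = a / (1 - r)
S = 34 / (1 - (3/13))
S = 34 / (10/13)
S = 221/5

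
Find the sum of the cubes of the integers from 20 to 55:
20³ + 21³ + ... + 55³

Use ∑_{k=1}^{n} k³ = [n(n+1)/2]², then subtract the first 19 terms.
∑_{k=1}^{55} k³ = [55×56/2]² = 1540² = 2371600
∑_{k=1}^{19} k³ = [19×20/2]² = 190² = 36100
∑_{k=20}^{55} k³ = 2371600 - 36100 = 2335500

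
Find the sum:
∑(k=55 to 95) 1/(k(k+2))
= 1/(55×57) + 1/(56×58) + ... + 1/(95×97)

Partial fractions: 1/(k(k+2)) = (1/2)[1/k - 1/(k+2)]
Telescoping leaves the first two and last two terms:
= (1/2)[1/55 + 1/56 - 1/96 - 1/97]
= 54899/7170240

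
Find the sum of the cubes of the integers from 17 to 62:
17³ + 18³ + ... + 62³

Use ∑_{k=1}^{n} k³ = [n(n+1)/2]², then subtract the first 16 terms.
∑_{k=1}^{62} k³ = [62×63/2]² = 1953² = 3814209
∑_{k=1}^{16} k³ = [16×17/2]² = 136² = 18496
∑_{k=17}^{62} k³ = 3814209 - 18496 = 3795713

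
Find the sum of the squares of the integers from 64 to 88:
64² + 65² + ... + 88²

Use ∑_{k=1}^{n} k² = n(n+1)(2n+1)/6, then subtract the first 63 terms.
∑_{k=1}^{88} k² = 88×89×177/6 = 231044
∑_{k=1}^{63} k² = 63×64×127/6 = 85344
∑_{k=64}^{88} k² = 231044 - 85344 = 145700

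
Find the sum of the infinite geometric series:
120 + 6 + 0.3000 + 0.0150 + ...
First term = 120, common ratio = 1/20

For |r| < 1, S = a / (1 - r)
S = 120 / (1 - (1/20))
S = 120 / (19/20)
S = 2400/19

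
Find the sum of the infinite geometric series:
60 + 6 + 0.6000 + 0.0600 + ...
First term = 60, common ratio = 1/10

For |r| < 1, S = a / (1 - r)
S = 60 / (1 - (1/10))
S = 60 / (9/10)
S = 200/3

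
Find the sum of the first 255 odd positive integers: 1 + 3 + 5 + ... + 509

Sum of first n odd numbers = n²
= 255²
= 65025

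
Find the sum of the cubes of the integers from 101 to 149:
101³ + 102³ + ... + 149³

Use ∑_{k=1}^{n} k³ = [n(n+1)/2]², then subtract the first 100 terms.
∑_{k=1}^{149} k³ = [149×150/2]² = 11175² = 124880625
∑_{k=1}^{100} k³ = [100×101/2]² = 5050² = 25502500
∑_{k=101}^{149} k³ = 124880625 - 25502500 = 99378125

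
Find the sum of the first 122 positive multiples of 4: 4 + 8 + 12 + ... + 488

Factor out 4: = 4(1 + 2 + ... + 122) = 4 × n(n+1)/2
= 4 × 122×123/2
= 4 × 7503
= 30012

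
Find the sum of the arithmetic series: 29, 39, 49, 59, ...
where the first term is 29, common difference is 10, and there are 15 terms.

Sₙ = n/2 × (first + last)
Last term = a + (n-1)d = 29 + (15-1)×10 = 169
S_15 = 15/2 × (29 + 169)
S_15 = 15/2 × 198 = 1485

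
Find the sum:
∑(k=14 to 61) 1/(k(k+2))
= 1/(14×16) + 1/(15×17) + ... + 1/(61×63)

Partial fractions: 1/(k(k+2)) = (1/2)[1/k - 1/(k+2)]
Telescoping leaves the first two and last two terms:
= (1/2)[1/14 + 1/15 - 1/62 - 1/63]
= 74/1395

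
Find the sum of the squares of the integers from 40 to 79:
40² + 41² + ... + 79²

Use ∑_{k=1}^{n} k² = n(n+1)(2n+1)/6, then subtract the first 39 terms.
∑_{k=1}^{79} k² = 79×80×159/6 = 167480
∑_{k=1}^{39} k² = 39×40×79/6 = 20540
∑_{k=40}^{79} k² = 167480 - 20540 = 146940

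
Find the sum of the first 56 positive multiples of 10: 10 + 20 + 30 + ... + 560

Factor out 10: = 10(1 + 2 + ... + 56) = 10 × n(n+1)/2
= 10 × 56×57/2
= 10 × 1596
= 15960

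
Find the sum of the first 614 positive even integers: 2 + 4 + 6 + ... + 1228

Sum of first n even numbers = n(n+1)
= 614×615
= 377610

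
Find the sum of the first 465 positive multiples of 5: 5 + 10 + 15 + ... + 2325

Factor out 5: = 5(1 + 2 + ... + 465) = 5 × n(n+1)/2
= 5 × 465×466/2
= 5 × 108345
= 541725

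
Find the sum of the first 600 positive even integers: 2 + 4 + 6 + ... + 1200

Sum of first n even numbers = n(n+1)
= 600×601
= 360600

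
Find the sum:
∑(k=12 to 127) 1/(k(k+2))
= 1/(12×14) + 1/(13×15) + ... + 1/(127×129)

Partial fractions: 1/(k(k+2)) = (1/2)[1/k - 1/(k+2)]
Telescoping leaves the first two and last two terms:
= (1/2)[1/12 + 1/13 - 1/128 - 1/129]
= 10353/143104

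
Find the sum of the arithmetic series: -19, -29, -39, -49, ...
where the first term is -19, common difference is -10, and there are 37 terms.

Sₙ = n/2 × (first + last)
Last term = a + (n-1)d = -19 + (37-1)×(-10) = -379
S_37 = 37/2 × (-19 + (-379))
S_37 = 37/2 × (-398) = -7363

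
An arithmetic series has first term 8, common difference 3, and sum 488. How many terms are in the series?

Using S = n/2 × [2a + (n-1)d]
488 = n/2 × [2(8) + (n-1)(3)]
488 = n/2 × [16 + 3n - 3]
976 = n × [13 + 3n]
3n² + (13)n - 976 = 0
Discriminant: Δ = (13)² - 4(3)(-976) = 169 + 11712 = 11881
√Δ = 109
n = [-(13) + √Δ] / (2·3) = (-13 + 109) / 6 = 96 / 6 = 16
(The negative root is discarded since n must be a positive integer.)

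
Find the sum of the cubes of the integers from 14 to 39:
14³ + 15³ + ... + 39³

Use ∑_{k=1}^{n} k³ = [n(n+1)/2]², then subtract the first 13 terms.
∑_{k=1}^{39} k³ = [39×40/2]² = 780² = 608400
∑_{k=1}^{13} k³ = [13×14/2]² = 91² = 8281
∑_{k=14}^{39} k³ = 608400 - 8281 = 600119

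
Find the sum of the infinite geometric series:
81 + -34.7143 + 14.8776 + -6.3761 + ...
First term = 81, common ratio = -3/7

For |r| < 1, S = a / (1 - r)
S = 81 / (1 - (-3/7))
S = 81 / (10/7)
S = 567/10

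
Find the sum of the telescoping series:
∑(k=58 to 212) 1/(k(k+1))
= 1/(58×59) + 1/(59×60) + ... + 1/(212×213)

Partial fractions: 1/(k(k+1)) = 1/k - 1/(k+1)
The series telescopes:
= (1/58 - 1/59) + (1/59 - 1/60) + ... + (1/212 - 1/213)
= 1/58 - 1/213
= 155/12354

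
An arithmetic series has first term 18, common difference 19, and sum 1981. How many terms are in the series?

Using S = n/2 × [2a + (n-1)d]
1981 = n/2 × [2(18) + (n-1)(19)]
1981 = n/2 × [36 + 19n - 19]
3962 = n × [17 + 19n]
19n² + (17)n - 3962 = 0
Discriminant: Δ = (17)² - 4(19)(-3962) = 289 + 301112 = 301401
√Δ = 549
n = [-(17) + √Δ] / (2·19) = (-17 + 549) / 38 = 532 / 38 = 14
(The negative root is discarded since n must be a positive integer.)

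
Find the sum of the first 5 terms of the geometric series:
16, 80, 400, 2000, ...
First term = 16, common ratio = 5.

Sₙ = a(1 - rⁿ) / (1 - r)
S_5 = 16(1 - 5^5) / (1 - 5)
S_5 = 16(1 - 3125) / (-4)
S_5 = 12496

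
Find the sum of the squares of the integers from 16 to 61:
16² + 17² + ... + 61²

Use ∑_{k=1}^{n} k² = n(n+1)(2n+1)/6, then subtract the first 15 terms.
∑_{k=1}^{61} k² = 61×62×123/6 = 77531
∑_{k=1}^{15} k² = 15×16×31/6 = 1240
∑_{k=16}^{61} k² = 77531 - 1240 = 76291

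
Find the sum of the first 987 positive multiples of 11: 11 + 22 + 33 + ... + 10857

Factor out 11: = 11(1 + 2 + ... + 987) = 11 × n(n+1)/2
= 11 × 987×988/2
= 11 × 487578
= 5363358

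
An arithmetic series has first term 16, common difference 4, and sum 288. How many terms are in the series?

Using S = n/2 × [2a + (n-1)d]
288 = n/2 × [2(16) + (n-1)(4)]
288 = n/2 × [32 + 4n - 4]
576 = n × [28 + 4n]
4n² + (28)n - 576 = 0
Discriminant: Δ = (28)² - 4(4)(-576) = 784 + 9216 = 10000
√Δ = 100
n = [-(28) + √Δ] / (2·4) = (-28 + 100) / 8 = 72 / 8 = 9
(The negative root is discarded since n must be a positive integer.)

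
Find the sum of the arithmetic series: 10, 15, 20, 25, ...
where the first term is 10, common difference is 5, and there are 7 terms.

Sₙ = n/2 × (first + last)
Last term = a + (n-1)d = 10 + (7-1)×5 = 40
S_7 = 7/2 × (10 + 40)
S_7 = 7/2 × 50 = 175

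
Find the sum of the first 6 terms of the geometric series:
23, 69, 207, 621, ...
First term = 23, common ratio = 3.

Sₙ = a(1 - rⁿ) / (1 - r)
S_6 = 23(1 - 3^6) / (1 - 3)
S_6 = 23(1 - 729) / (-2)
S_6 = 8372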